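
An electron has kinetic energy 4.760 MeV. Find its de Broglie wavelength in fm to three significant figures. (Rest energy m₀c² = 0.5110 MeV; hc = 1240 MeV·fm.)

Total energy E = KE + m₀c² = 4.760 + 0.5110 = 5.2710 MeV.
(pc)² = E² − (m₀c²)² = (5.2710)² − (0.5110)² = 27.52 MeV², so pc = 5.246 MeV.
λ = hc/(pc) = 1240 MeV·fm / 5.246 MeV = 236 fm.

λ = 236 fm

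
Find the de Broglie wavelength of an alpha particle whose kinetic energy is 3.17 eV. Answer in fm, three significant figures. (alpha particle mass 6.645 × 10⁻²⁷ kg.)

KE = 3.17 eV = 5.078 × 10⁻¹⁹ J.
p = √(2mKE) = √(2 × 6.645 × 10⁻²⁷ × 5.078 × 10⁻¹⁹) = 8.215 × 10⁻²³ kg·m/s.
λ = h/p = 6.626 × 10⁻³⁴ / 8.215 × 10⁻²³ = 8.07 × 10⁻¹² m = 8070 fm.

λ = 8070 fm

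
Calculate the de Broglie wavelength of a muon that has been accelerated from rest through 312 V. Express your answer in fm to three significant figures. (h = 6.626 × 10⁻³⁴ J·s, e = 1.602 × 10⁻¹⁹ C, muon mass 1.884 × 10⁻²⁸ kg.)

KE = eV = 1.602 × 10⁻¹⁹ × 312.0 = 4.998 × 10⁻¹⁷ J.
p = √(2mKE) = √(2 × 1.884 × 10⁻²⁸ × 4.998 × 10⁻¹⁷) = 1.372 × 10⁻²² kg·m/s.
λ = h/p = 6.626 × 10⁻³⁴ / 1.372 × 10⁻²² = 4.83 × 10⁻¹² m = 4830 fm.

λ = 4830 fm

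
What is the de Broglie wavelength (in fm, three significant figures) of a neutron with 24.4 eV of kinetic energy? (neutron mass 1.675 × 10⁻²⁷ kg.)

KE = 24.4 eV = 3.909 × 10⁻¹⁸ J.
p = √(2mKE) = √(2 × 1.675 × 10⁻²⁷ × 3.909 × 10⁻¹⁸) = 1.144 × 10⁻²² kg·m/s.
λ = h/p = 6.626 × 10⁻³⁴ / 1.144 × 10⁻²² = 5.79 × 10⁻¹² m = 5790 fm.

λ = 5790 fm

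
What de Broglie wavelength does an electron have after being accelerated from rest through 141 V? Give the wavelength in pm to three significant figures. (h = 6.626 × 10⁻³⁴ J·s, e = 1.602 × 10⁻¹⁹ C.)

KE = eV = 1.602 × 10⁻¹⁹ × 141.0 = 2.259 × 10⁻¹⁷ J.
p = √(2mKE) = √(2 × 9.109 × 10⁻³¹ × 2.259 × 10⁻¹⁷) = 6.415 × 10⁻²⁴ kg·m/s.
λ = h/p = 6.626 × 10⁻³⁴ / 6.415 × 10⁻²⁴ = 1.03 × 10⁻¹⁰ m = 103 pm.

λ = 103 pm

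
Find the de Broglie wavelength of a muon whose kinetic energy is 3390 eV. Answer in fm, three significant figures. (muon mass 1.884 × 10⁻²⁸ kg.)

KE = 3390 eV = 5.431 × 10⁻¹⁶ J.
p = √(2mKE) = √(2 × 1.884 × 10⁻²⁸ × 5.431 × 10⁻¹⁶) = 4.524 × 10⁻²² kg·m/s.
λ = h/p = 6.626 × 10⁻³⁴ / 4.524 × 10⁻²² = 1.46 × 10⁻¹² m = 1460 fm.

λ = 1460 fm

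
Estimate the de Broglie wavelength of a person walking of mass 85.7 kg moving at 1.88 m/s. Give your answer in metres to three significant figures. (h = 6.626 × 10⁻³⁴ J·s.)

p = mv = 85.7 × 1.88 = 1.611 × 10² kg·m/s.
λ = h/p = 6.626 × 10⁻³⁴ / 1.611 × 10² = 4.11 × 10⁻³⁶ m.

λ = 4.11 × 10⁻³⁶ m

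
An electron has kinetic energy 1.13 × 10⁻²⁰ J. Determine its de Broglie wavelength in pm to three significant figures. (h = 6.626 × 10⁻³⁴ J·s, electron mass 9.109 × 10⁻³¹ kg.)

p = √(2mKE) = √(2 × 9.109 × 10⁻³¹ × 1.130 × 10⁻²⁰) = 1.435 × 10⁻²⁵ kg·m/s.
λ = h/p = 6.626 × 10⁻³⁴ / 1.435 × 10⁻²⁵ = 4.62 × 10⁻⁹ m = 4620 pm.

λ = 4620 pm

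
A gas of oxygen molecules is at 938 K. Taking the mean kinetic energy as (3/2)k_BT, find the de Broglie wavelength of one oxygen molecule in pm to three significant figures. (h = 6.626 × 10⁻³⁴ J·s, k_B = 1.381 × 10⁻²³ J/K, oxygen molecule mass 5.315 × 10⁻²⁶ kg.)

λ = 14.6 pm

KE = (3/2)k_BT = 1.5 × 1.381 × 10⁻²³ × 938 = 1.943 × 10⁻²⁰ J.
p = √(2mKE) = √(2 × 5.315 × 10⁻²⁶ × 1.943 × 10⁻²⁰) = 4.545 × 10⁻²³ kg·m/s.
λ = h/p = 1.46 × 10⁻¹¹ m = 14.6 pm.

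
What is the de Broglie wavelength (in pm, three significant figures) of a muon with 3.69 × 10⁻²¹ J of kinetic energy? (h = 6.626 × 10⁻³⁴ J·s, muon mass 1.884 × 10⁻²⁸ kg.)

λ = 562 pm

p = √(2mKE) = √(2 × 1.884 × 10⁻²⁸ × 3.690 × 10⁻²¹) = 1.179 × 10⁻²⁴ kg·m/s.
λ = h/p = 6.626 × 10⁻³⁴ / 1.179 × 10⁻²⁴ = 5.62 × 10⁻¹⁰ m = 562 pm.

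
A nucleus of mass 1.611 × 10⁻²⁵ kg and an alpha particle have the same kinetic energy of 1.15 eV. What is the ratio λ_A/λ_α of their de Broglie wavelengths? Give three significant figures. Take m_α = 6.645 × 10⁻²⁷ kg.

At fixed KE, p = √(2mKE) so λ = h/p ∝ 1/√m.
λ_A/λ_α = √(m_α/m_A) = √(6.645 × 10⁻²⁷/1.611 × 10⁻²⁵) = √(0.04125) = 0.203.

λ_A/λ_α = 0.203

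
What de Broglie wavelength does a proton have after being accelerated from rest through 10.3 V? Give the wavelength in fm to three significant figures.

λ = 8920 fm

KE = eV = 1.602 × 10⁻¹⁹ × 10.30 = 1.650 × 10⁻¹⁸ J.
p = √(2mKE) = √(2 × 1.673 × 10⁻²⁷ × 1.650 × 10⁻¹⁸) = 7.430 × 10⁻²³ kg·m/s.
λ = h/p = 6.626 × 10⁻³⁴ / 7.430 × 10⁻²³ = 8.92 × 10⁻¹² m = 8920 fm.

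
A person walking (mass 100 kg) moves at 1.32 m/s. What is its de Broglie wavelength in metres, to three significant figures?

p = mv = 100 × 1.32 = 1.320 × 10² kg·m/s.
λ = h/p = 6.626 × 10⁻³⁴ / 1.320 × 10² = 5.02 × 10⁻³⁶ m.

λ = 5.02 × 10⁻³⁶ m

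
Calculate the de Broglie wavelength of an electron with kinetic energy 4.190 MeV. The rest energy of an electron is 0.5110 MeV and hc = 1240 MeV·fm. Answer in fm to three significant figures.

λ = 265 fm

Total energy E = KE + m₀c² = 4.190 + 0.5110 = 4.7010 MeV.
(pc)² = E² − (m₀c²)² = (4.7010)² − (0.5110)² = 21.84 MeV², so pc = 4.673 MeV.
λ = hc/(pc) = 1240 MeV·fm / 4.673 MeV = 265 fm.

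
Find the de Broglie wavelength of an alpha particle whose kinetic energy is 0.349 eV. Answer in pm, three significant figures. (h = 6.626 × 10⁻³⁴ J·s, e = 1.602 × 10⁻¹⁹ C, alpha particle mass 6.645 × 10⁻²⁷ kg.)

λ = 24.3 pm

KE = 0.349 eV = 5.591 × 10⁻²⁰ J.
p = √(2mKE) = √(2 × 6.645 × 10⁻²⁷ × 5.591 × 10⁻²⁰) = 2.726 × 10⁻²³ kg·m/s.
λ = h/p = 6.626 × 10⁻³⁴ / 2.726 × 10⁻²³ = 2.43 × 10⁻¹¹ m = 24.3 pm.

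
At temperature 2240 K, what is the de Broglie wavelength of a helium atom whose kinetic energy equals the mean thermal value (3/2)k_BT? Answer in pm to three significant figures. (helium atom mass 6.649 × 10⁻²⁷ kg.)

KE = (3/2)k_BT = 1.5 × 1.381 × 10⁻²³ × 2240 = 4.640 × 10⁻²⁰ J.
p = √(2mKE) = √(2 × 6.649 × 10⁻²⁷ × 4.640 × 10⁻²⁰) = 2.484 × 10⁻²³ kg·m/s.
λ = h/p = 2.67 × 10⁻¹¹ m = 26.7 pm.

λ = 26.7 pm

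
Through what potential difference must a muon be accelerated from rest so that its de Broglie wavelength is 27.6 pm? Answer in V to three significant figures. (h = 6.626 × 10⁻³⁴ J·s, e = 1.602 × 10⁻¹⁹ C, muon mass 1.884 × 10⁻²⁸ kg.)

p = h/λ = 6.626 × 10⁻³⁴ / 2.760 × 10⁻¹¹ = 2.401 × 10⁻²³ kg·m/s.
KE = p²/(2m) = 1.530 × 10⁻¹⁸ J.
V = KE/e = 1.530 × 10⁻¹⁸ / (1.602 × 10⁻¹⁹) = 9.55 V.

V = 9.55 V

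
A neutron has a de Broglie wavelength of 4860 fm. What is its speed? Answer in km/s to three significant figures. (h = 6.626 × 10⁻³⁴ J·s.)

p = h/λ = 6.626 × 10⁻³⁴ / 4.860 × 10⁻¹² = 1.363 × 10⁻²² kg·m/s.
v = p/m = 1.363 × 10⁻²² / 1.675 × 10⁻²⁷ = 8.14 × 10⁴ m/s = 81.4 km/s.

v = 81.4 km/s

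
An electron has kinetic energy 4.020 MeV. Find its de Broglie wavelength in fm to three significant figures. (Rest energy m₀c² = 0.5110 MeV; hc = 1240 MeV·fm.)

Total energy E = KE + m₀c² = 4.020 + 0.5110 = 4.5310 MeV.
(pc)² = E² − (m₀c²)² = (4.5310)² − (0.5110)² = 20.27 MeV², so pc = 4.502 MeV.
λ = hc/(pc) = 1240 MeV·fm / 4.502 MeV = 275 fm.

λ = 275 fm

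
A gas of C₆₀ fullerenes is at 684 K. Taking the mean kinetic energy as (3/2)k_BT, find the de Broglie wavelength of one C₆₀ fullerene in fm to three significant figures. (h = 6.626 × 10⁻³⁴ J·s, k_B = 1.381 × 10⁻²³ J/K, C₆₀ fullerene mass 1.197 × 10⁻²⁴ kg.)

λ = 3600 fm

KE = (3/2)k_BT = 1.5 × 1.381 × 10⁻²³ × 684 = 1.417 × 10⁻²⁰ J.
p = √(2mKE) = √(2 × 1.197 × 10⁻²⁴ × 1.417 × 10⁻²⁰) = 1.842 × 10⁻²² kg·m/s.
λ = h/p = 3.60 × 10⁻¹² m = 3600 fm.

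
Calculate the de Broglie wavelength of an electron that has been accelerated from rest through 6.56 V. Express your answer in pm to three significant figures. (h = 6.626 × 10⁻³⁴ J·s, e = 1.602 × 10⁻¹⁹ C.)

KE = eV = 1.602 × 10⁻¹⁹ × 6.560 = 1.051 × 10⁻¹⁸ J.
p = √(2mKE) = √(2 × 9.109 × 10⁻³¹ × 1.051 × 10⁻¹⁸) = 1.384 × 10⁻²⁴ kg·m/s.
λ = h/p = 6.626 × 10⁻³⁴ / 1.384 × 10⁻²⁴ = 4.79 × 10⁻¹⁰ m = 479 pm.

λ = 479 pm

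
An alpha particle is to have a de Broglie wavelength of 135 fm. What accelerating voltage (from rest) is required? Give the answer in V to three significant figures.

p = h/λ = 6.626 × 10⁻³⁴ / 1.350 × 10⁻¹³ = 4.908 × 10⁻²¹ kg·m/s.
KE = p²/(2m) = 1.813 × 10⁻¹⁵ J.
V = KE/2e = 1.813 × 10⁻¹⁵ / (2 × 1.602 × 10⁻¹⁹) = 5660 V.

V = 5660 V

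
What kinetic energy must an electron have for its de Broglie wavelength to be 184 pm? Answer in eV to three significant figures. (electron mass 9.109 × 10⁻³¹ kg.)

p = h/λ = 6.626 × 10⁻³⁴ / 1.840 × 10⁻¹⁰ = 3.601 × 10⁻²⁴ kg·m/s.
KE = p²/(2m) = (3.601 × 10⁻²⁴)² / (2 × 9.109 × 10⁻³¹) = 7.118 × 10⁻¹⁸ J = 44.4 eV.

KE = 44.4 eV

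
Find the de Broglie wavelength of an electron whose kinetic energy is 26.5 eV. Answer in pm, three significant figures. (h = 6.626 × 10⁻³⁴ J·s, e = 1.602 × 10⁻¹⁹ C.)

λ = 238 pm

KE = 26.5 eV = 4.245 × 10⁻¹⁸ J.
p = √(2mKE) = √(2 × 9.109 × 10⁻³¹ × 4.245 × 10⁻¹⁸) = 2.781 × 10⁻²⁴ kg·m/s.
λ = h/p = 6.626 × 10⁻³⁴ / 2.781 × 10⁻²⁴ = 2.38 × 10⁻¹⁰ m = 238 pm.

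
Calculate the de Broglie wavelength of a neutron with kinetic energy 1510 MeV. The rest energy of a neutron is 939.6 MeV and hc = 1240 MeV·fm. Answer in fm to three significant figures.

λ = 0.548 fm

Total energy E = KE + m₀c² = 1510 + 939.6 = 2449.6 MeV.
(pc)² = E² − (m₀c²)² = (2449.6)² − (939.6)² = 5.118 × 10⁶ MeV², so pc = 2262 MeV.
λ = hc/(pc) = 1240 MeV·fm / 2262 MeV = 0.548 fm.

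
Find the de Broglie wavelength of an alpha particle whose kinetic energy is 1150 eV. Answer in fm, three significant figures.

λ = 423 fm

KE = 1150 eV = 1.842 × 10⁻¹⁶ J.
p = √(2mKE) = √(2 × 6.645 × 10⁻²⁷ × 1.842 × 10⁻¹⁶) = 1.565 × 10⁻²¹ kg·m/s.
λ = h/p = 6.626 × 10⁻³⁴ / 1.565 × 10⁻²¹ = 4.23 × 10⁻¹³ m = 423 fm.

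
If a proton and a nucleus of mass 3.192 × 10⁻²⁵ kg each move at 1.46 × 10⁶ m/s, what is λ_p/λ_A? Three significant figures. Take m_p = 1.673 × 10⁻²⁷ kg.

At fixed v, p = mv so λ = h/(mv) ∝ 1/m.
λ_p/λ_A = m_A/m_p = 3.192 × 10⁻²⁵/1.673 × 10⁻²⁷ = 191.

λ_p/λ_A = 191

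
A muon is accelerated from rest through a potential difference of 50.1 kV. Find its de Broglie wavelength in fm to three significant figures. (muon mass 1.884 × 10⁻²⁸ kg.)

KE = eV = 1.602 × 10⁻¹⁹ × 5.010 × 10⁴ = 8.026 × 10⁻¹⁵ J.
p = √(2mKE) = √(2 × 1.884 × 10⁻²⁸ × 8.026 × 10⁻¹⁵) = 1.739 × 10⁻²¹ kg·m/s.
λ = h/p = 6.626 × 10⁻³⁴ / 1.739 × 10⁻²¹ = 3.81 × 10⁻¹³ m = 381 fm.

λ = 381 fm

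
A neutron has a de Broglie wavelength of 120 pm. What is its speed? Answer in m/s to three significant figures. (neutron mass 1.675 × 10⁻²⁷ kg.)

p = h/λ = 6.626 × 10⁻³⁴ / 1.200 × 10⁻¹⁰ = 5.522 × 10⁻²⁴ kg·m/s.
v = p/m = 5.522 × 10⁻²⁴ / 1.675 × 10⁻²⁷ = 3.30 × 10³ m/s = 3300 m/s.

v = 3300 m/s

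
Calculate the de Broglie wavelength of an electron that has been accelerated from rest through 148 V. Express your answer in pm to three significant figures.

λ = 101 pm

KE = eV = 1.602 × 10⁻¹⁹ × 148.0 = 2.371 × 10⁻¹⁷ J.
p = √(2mKE) = √(2 × 9.109 × 10⁻³¹ × 2.371 × 10⁻¹⁷) = 6.572 × 10⁻²⁴ kg·m/s.
λ = h/p = 6.626 × 10⁻³⁴ / 6.572 × 10⁻²⁴ = 1.01 × 10⁻¹⁰ m = 101 pm.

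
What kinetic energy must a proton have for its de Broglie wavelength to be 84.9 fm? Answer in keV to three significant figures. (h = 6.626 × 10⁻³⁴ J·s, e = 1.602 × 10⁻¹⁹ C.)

KE = 114 keV

p = h/λ = 6.626 × 10⁻³⁴ / 8.490 × 10⁻¹⁴ = 7.804 × 10⁻²¹ kg·m/s.
KE = p²/(2m) = (7.804 × 10⁻²¹)² / (2 × 1.673 × 10⁻²⁷) = 1.820 × 10⁻¹⁴ J = 114 keV.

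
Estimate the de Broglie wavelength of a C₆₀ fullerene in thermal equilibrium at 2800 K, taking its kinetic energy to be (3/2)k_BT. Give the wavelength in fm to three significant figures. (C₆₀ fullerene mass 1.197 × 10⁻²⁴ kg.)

λ = 1780 fm

KE = (3/2)k_BT = 1.5 × 1.381 × 10⁻²³ × 2800 = 5.800 × 10⁻²⁰ J.
p = √(2mKE) = √(2 × 1.197 × 10⁻²⁴ × 5.800 × 10⁻²⁰) = 3.726 × 10⁻²² kg·m/s.
λ = h/p = 1.78 × 10⁻¹² m = 1780 fm.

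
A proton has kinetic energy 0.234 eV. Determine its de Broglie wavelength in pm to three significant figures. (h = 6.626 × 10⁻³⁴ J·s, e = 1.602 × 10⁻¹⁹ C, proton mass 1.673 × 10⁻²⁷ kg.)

λ = 59.2 pm

KE = 0.234 eV = 3.749 × 10⁻²⁰ J.
p = √(2mKE) = √(2 × 1.673 × 10⁻²⁷ × 3.749 × 10⁻²⁰) = 1.120 × 10⁻²³ kg·m/s.
λ = h/p = 6.626 × 10⁻³⁴ / 1.120 × 10⁻²³ = 5.92 × 10⁻¹¹ m = 59.2 pm.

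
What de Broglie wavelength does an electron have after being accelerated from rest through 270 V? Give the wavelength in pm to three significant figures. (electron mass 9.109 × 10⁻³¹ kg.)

KE = eV = 1.602 × 10⁻¹⁹ × 270.0 = 4.325 × 10⁻¹⁷ J.
p = √(2mKE) = √(2 × 9.109 × 10⁻³¹ × 4.325 × 10⁻¹⁷) = 8.877 × 10⁻²⁴ kg·m/s.
λ = h/p = 6.626 × 10⁻³⁴ / 8.877 × 10⁻²⁴ = 7.46 × 10⁻¹¹ m = 74.6 pm.

λ = 74.6 pm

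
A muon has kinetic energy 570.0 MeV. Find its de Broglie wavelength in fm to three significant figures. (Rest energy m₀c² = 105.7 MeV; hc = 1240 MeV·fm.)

λ = 1.86 fm

Total energy E = KE + m₀c² = 570.0 + 105.7 = 675.7 MeV.
(pc)² = E² − (m₀c²)² = (675.7)² − (105.7)² = 4.454 × 10⁵ MeV², so pc = 667.4 MeV.
λ = hc/(pc) = 1240 MeV·fm / 667.4 MeV = 1.86 fm.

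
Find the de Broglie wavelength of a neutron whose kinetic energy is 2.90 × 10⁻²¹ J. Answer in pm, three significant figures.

λ = 213 pm

p = √(2mKE) = √(2 × 1.675 × 10⁻²⁷ × 2.900 × 10⁻²¹) = 3.117 × 10⁻²⁴ kg·m/s.
λ = h/p = 6.626 × 10⁻³⁴ / 3.117 × 10⁻²⁴ = 2.13 × 10⁻¹⁰ m = 213 pm.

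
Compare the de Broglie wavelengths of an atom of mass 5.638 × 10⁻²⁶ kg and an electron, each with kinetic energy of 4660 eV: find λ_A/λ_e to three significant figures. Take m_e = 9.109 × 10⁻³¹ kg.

At fixed KE, p = √(2mKE) so λ = h/p ∝ 1/√m.
λ_A/λ_e = √(m_e/m_A) = √(9.109 × 10⁻³¹/5.638 × 10⁻²⁶) = √(1.616 × 10⁻⁵) = 4.02 × 10⁻³.

λ_A/λ_e = 4.02 × 10⁻³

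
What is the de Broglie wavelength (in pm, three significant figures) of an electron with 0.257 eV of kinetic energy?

λ = 2420 pm

KE = 0.257 eV = 4.117 × 10⁻²⁰ J.
p = √(2mKE) = √(2 × 9.109 × 10⁻³¹ × 4.117 × 10⁻²⁰) = 2.739 × 10⁻²⁵ kg·m/s.
λ = h/p = 6.626 × 10⁻³⁴ / 2.739 × 10⁻²⁵ = 2.42 × 10⁻⁹ m = 2420 pm.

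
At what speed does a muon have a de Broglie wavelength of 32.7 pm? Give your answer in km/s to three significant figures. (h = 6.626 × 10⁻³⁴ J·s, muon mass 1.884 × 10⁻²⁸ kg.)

p = h/λ = 6.626 × 10⁻³⁴ / 3.270 × 10⁻¹¹ = 2.026 × 10⁻²³ kg·m/s.
v = p/m = 2.026 × 10⁻²³ / 1.884 × 10⁻²⁸ = 1.08 × 10⁵ m/s = 108 km/s.

v = 108 km/s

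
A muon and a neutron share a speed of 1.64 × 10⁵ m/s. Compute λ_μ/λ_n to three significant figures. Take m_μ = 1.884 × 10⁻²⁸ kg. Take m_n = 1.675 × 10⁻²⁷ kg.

At fixed v, p = mv so λ = h/(mv) ∝ 1/m.
λ_μ/λ_n = m_n/m_μ = 1.675 × 10⁻²⁷/1.884 × 10⁻²⁸ = 8.89.

λ_μ/λ_n = 8.89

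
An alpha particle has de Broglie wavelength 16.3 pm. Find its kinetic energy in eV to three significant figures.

p = h/λ = 6.626 × 10⁻³⁴ / 1.630 × 10⁻¹¹ = 4.065 × 10⁻²³ kg·m/s.
KE = p²/(2m) = (4.065 × 10⁻²³)² / (2 × 6.645 × 10⁻²⁷) = 1.243 × 10⁻¹⁹ J = 0.776 eV.

KE = 0.776 eV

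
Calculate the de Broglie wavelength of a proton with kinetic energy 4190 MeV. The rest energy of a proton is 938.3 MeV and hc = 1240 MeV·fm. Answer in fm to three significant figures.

Total energy E = KE + m₀c² = 4190 + 938.3 = 5128.3 MeV.
(pc)² = E² − (m₀c²)² = (5128.3)² − (938.3)² = 2.542 × 10⁷ MeV², so pc = 5042 MeV.
λ = hc/(pc) = 1240 MeV·fm / 5042 MeV = 0.246 fm.

λ = 0.246 fm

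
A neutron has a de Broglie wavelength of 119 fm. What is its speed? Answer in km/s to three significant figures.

v = 3320 km/s

p = h/λ = 6.626 × 10⁻³⁴ / 1.190 × 10⁻¹³ = 5.568 × 10⁻²¹ kg·m/s.
v = p/m = 5.568 × 10⁻²¹ / 1.675 × 10⁻²⁷ = 3.32 × 10⁶ m/s = 3320 km/s.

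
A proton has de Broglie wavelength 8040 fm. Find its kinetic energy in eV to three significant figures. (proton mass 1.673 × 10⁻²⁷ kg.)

p = h/λ = 6.626 × 10⁻³⁴ / 8.040 × 10⁻¹² = 8.241 × 10⁻²³ kg·m/s.
KE = p²/(2m) = (8.241 × 10⁻²³)² / (2 × 1.673 × 10⁻²⁷) = 2.030 × 10⁻¹⁸ J = 12.7 eV.

KE = 12.7 eV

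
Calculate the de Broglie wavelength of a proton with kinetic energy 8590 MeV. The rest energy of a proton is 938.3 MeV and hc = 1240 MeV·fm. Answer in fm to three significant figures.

λ = 0.131 fm

Total energy E = KE + m₀c² = 8590 + 938.3 = 9528.3 MeV.
(pc)² = E² − (m₀c²)² = (9528.3)² − (938.3)² = 8.991 × 10⁷ MeV², so pc = 9482 MeV.
λ = hc/(pc) = 1240 MeV·fm / 9482 MeV = 0.131 fm.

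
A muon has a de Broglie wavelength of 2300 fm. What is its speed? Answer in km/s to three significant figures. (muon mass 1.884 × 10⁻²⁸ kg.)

p = h/λ = 6.626 × 10⁻³⁴ / 2.300 × 10⁻¹² = 2.881 × 10⁻²² kg·m/s.
v = p/m = 2.881 × 10⁻²² / 1.884 × 10⁻²⁸ = 1.53 × 10⁶ m/s = 1530 km/s.

v = 1530 km/s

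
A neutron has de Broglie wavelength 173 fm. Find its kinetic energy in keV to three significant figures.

p = h/λ = 6.626 × 10⁻³⁴ / 1.730 × 10⁻¹³ = 3.830 × 10⁻²¹ kg·m/s.
KE = p²/(2m) = (3.830 × 10⁻²¹)² / (2 × 1.675 × 10⁻²⁷) = 4.379 × 10⁻¹⁵ J = 27.3 keV.

KE = 27.3 keV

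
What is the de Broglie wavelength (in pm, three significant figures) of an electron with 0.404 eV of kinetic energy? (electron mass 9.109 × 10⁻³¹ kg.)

KE = 0.404 eV = 6.472 × 10⁻²⁰ J.
p = √(2mKE) = √(2 × 9.109 × 10⁻³¹ × 6.472 × 10⁻²⁰) = 3.434 × 10⁻²⁵ kg·m/s.
λ = h/p = 6.626 × 10⁻³⁴ / 3.434 × 10⁻²⁵ = 1.93 × 10⁻⁹ m = 1930 pm.

λ = 1930 pm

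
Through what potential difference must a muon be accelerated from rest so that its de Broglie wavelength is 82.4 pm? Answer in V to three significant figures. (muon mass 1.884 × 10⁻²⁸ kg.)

V = 1.07 V

p = h/λ = 6.626 × 10⁻³⁴ / 8.240 × 10⁻¹¹ = 8.041 × 10⁻²⁴ kg·m/s.
KE = p²/(2m) = 1.716 × 10⁻¹⁹ J.
V = KE/e = 1.716 × 10⁻¹⁹ / (1.602 × 10⁻¹⁹) = 1.07 V.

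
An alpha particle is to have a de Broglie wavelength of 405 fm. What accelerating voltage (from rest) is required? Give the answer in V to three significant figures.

V = 629 V

p = h/λ = 6.626 × 10⁻³⁴ / 4.050 × 10⁻¹³ = 1.636 × 10⁻²¹ kg·m/s.
KE = p²/(2m) = 2.014 × 10⁻¹⁶ J.
V = KE/2e = 2.014 × 10⁻¹⁶ / (2 × 1.602 × 10⁻¹⁹) = 629 V.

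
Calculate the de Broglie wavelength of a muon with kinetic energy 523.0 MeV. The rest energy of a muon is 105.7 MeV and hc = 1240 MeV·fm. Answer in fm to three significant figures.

λ = 2.00 fm

Total energy E = KE + m₀c² = 523.0 + 105.7 = 628.7 MeV.
(pc)² = E² − (m₀c²)² = (628.7)² − (105.7)² = 3.841 × 10⁵ MeV², so pc = 619.8 MeV.
λ = hc/(pc) = 1240 MeV·fm / 619.8 MeV = 2.00 fm.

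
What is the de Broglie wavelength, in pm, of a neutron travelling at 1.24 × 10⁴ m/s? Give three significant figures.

p = mv = 1.675 × 10⁻²⁷ × 1.24 × 10⁴ = 2.077 × 10⁻²³ kg·m/s.
λ = h/p = 6.626 × 10⁻³⁴ / 2.077 × 10⁻²³ = 3.19 × 10⁻¹¹ m = 31.9 pm.

λ = 31.9 pm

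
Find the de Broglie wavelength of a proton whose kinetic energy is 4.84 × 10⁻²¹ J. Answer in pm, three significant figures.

p = √(2mKE) = √(2 × 1.673 × 10⁻²⁷ × 4.840 × 10⁻²¹) = 4.024 × 10⁻²⁴ kg·m/s.
λ = h/p = 6.626 × 10⁻³⁴ / 4.024 × 10⁻²⁴ = 1.65 × 10⁻¹⁰ m = 165 pm.

λ = 165 pm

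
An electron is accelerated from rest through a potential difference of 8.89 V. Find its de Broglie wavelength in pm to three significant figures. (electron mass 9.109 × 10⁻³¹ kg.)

KE = eV = 1.602 × 10⁻¹⁹ × 8.890 = 1.424 × 10⁻¹⁸ J.
p = √(2mKE) = √(2 × 9.109 × 10⁻³¹ × 1.424 × 10⁻¹⁸) = 1.611 × 10⁻²⁴ kg·m/s.
λ = h/p = 6.626 × 10⁻³⁴ / 1.611 × 10⁻²⁴ = 4.11 × 10⁻¹⁰ m = 411 pm.

λ = 411 pm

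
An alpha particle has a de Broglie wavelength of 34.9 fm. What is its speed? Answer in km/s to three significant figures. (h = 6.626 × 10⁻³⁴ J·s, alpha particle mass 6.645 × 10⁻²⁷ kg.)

v = 2860 km/s

p = h/λ = 6.626 × 10⁻³⁴ / 3.490 × 10⁻¹⁴ = 1.899 × 10⁻²⁰ kg·m/s.
v = p/m = 1.899 × 10⁻²⁰ / 6.645 × 10⁻²⁷ = 2.86 × 10⁶ m/s = 2860 km/s.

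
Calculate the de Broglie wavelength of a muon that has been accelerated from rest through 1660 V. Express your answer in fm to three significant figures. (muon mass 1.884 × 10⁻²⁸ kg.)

λ = 2090 fm

KE = eV = 1.602 × 10⁻¹⁹ × 1660 = 2.659 × 10⁻¹⁶ J.
p = √(2mKE) = √(2 × 1.884 × 10⁻²⁸ × 2.659 × 10⁻¹⁶) = 3.165 × 10⁻²² kg·m/s.
λ = h/p = 6.626 × 10⁻³⁴ / 3.165 × 10⁻²² = 2.09 × 10⁻¹² m = 2090 fm.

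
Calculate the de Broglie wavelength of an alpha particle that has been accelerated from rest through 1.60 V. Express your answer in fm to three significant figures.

KE = 2eV = 2 × 1.602 × 10⁻¹⁹ × 1.600 = 5.126 × 10⁻¹⁹ J.
p = √(2mKE) = √(2 × 6.645 × 10⁻²⁷ × 5.126 × 10⁻¹⁹) = 8.254 × 10⁻²³ kg·m/s.
λ = h/p = 6.626 × 10⁻³⁴ / 8.254 × 10⁻²³ = 8.03 × 10⁻¹² m = 8030 fm.

λ = 8030 fm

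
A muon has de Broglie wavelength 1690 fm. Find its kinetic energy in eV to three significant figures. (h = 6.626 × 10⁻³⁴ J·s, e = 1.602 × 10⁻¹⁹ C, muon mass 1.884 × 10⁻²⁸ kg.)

p = h/λ = 6.626 × 10⁻³⁴ / 1.690 × 10⁻¹² = 3.921 × 10⁻²² kg·m/s.
KE = p²/(2m) = (3.921 × 10⁻²²)² / (2 × 1.884 × 10⁻²⁸) = 4.080 × 10⁻¹⁶ J = 2550 eV.

KE = 2550 eV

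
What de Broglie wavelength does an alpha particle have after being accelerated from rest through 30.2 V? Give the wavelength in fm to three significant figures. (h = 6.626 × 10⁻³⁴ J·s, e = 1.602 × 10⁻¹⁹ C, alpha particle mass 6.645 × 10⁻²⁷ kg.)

λ = 1850 fm

KE = 2eV = 2 × 1.602 × 10⁻¹⁹ × 30.20 = 9.676 × 10⁻¹⁸ J.
p = √(2mKE) = √(2 × 6.645 × 10⁻²⁷ × 9.676 × 10⁻¹⁸) = 3.586 × 10⁻²² kg·m/s.
λ = h/p = 6.626 × 10⁻³⁴ / 3.586 × 10⁻²² = 1.85 × 10⁻¹² m = 1850 fm.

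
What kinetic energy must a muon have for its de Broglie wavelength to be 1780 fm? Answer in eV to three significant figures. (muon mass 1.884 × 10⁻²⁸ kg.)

p = h/λ = 6.626 × 10⁻³⁴ / 1.780 × 10⁻¹² = 3.722 × 10⁻²² kg·m/s.
KE = p²/(2m) = (3.722 × 10⁻²²)² / (2 × 1.884 × 10⁻²⁸) = 3.677 × 10⁻¹⁶ J = 2300 eV.

KE = 2300 eV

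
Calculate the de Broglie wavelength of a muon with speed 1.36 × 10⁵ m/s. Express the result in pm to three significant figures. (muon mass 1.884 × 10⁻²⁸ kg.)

λ = 25.9 pm

p = mv = 1.884 × 10⁻²⁸ × 1.36 × 10⁵ = 2.562 × 10⁻²³ kg·m/s.
λ = h/p = 6.626 × 10⁻³⁴ / 2.562 × 10⁻²³ = 2.59 × 10⁻¹¹ m = 25.9 pm.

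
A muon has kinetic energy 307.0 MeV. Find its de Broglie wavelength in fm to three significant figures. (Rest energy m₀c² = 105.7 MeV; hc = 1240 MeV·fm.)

Total energy E = KE + m₀c² = 307.0 + 105.7 = 412.7 MeV.
(pc)² = E² − (m₀c²)² = (412.7)² − (105.7)² = 1.591 × 10⁵ MeV², so pc = 398.9 MeV.
λ = hc/(pc) = 1240 MeV·fm / 398.9 MeV = 3.11 fm.

λ = 3.11 fm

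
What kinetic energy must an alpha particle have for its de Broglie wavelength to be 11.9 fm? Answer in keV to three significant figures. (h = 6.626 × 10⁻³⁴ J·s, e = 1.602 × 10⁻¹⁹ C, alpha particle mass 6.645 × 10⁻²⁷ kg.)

KE = 1460 keV

p = h/λ = 6.626 × 10⁻³⁴ / 1.190 × 10⁻¹⁴ = 5.568 × 10⁻²⁰ kg·m/s.
KE = p²/(2m) = (5.568 × 10⁻²⁰)² / (2 × 6.645 × 10⁻²⁷) = 2.333 × 10⁻¹³ J = 1460 keV.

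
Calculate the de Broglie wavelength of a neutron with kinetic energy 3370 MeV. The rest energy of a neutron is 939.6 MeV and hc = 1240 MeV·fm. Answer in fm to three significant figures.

Total energy E = KE + m₀c² = 3370 + 939.6 = 4309.6 MeV.
(pc)² = E² − (m₀c²)² = (4309.6)² − (939.6)² = 1.769 × 10⁷ MeV², so pc = 4206 MeV.
λ = hc/(pc) = 1240 MeV·fm / 4206 MeV = 0.295 fm.

λ = 0.295 fm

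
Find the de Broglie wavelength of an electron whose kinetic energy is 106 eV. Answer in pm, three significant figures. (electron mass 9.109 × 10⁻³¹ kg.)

λ = 119 pm

KE = 106 eV = 1.698 × 10⁻¹⁷ J.
p = √(2mKE) = √(2 × 9.109 × 10⁻³¹ × 1.698 × 10⁻¹⁷) = 5.562 × 10⁻²⁴ kg·m/s.
λ = h/p = 6.626 × 10⁻³⁴ / 5.562 × 10⁻²⁴ = 1.19 × 10⁻¹⁰ m = 119 pm.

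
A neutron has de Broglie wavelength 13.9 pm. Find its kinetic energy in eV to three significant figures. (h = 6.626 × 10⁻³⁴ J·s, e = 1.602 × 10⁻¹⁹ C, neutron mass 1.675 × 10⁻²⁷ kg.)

p = h/λ = 6.626 × 10⁻³⁴ / 1.390 × 10⁻¹¹ = 4.767 × 10⁻²³ kg·m/s.
KE = p²/(2m) = (4.767 × 10⁻²³)² / (2 × 1.675 × 10⁻²⁷) = 6.783 × 10⁻¹⁹ J = 4.23 eV.

KE = 4.23 eV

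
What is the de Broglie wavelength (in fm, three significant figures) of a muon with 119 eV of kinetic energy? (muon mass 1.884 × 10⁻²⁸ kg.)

KE = 119 eV = 1.906 × 10⁻¹⁷ J.
p = √(2mKE) = √(2 × 1.884 × 10⁻²⁸ × 1.906 × 10⁻¹⁷) = 8.475 × 10⁻²³ kg·m/s.
λ = h/p = 6.626 × 10⁻³⁴ / 8.475 × 10⁻²³ = 7.82 × 10⁻¹² m = 7820 fm.

λ = 7820 fm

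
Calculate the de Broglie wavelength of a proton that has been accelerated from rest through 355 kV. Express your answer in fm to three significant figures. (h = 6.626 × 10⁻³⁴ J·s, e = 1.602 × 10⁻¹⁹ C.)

λ = 48.0 fm

KE = eV = 1.602 × 10⁻¹⁹ × 3.550 × 10⁵ = 5.687 × 10⁻¹⁴ J.
p = √(2mKE) = √(2 × 1.673 × 10⁻²⁷ × 5.687 × 10⁻¹⁴) = 1.379 × 10⁻²⁰ kg·m/s.
λ = h/p = 6.626 × 10⁻³⁴ / 1.379 × 10⁻²⁰ = 4.80 × 10⁻¹⁴ m = 48.0 fm.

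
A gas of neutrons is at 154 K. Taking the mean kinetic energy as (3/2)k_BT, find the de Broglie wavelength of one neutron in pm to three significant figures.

λ = 203 pm

KE = (3/2)k_BT = 1.5 × 1.381 × 10⁻²³ × 154 = 3.190 × 10⁻²¹ J.
p = √(2mKE) = √(2 × 1.675 × 10⁻²⁷ × 3.190 × 10⁻²¹) = 3.269 × 10⁻²⁴ kg·m/s.
λ = h/p = 2.03 × 10⁻¹⁰ m = 203 pm.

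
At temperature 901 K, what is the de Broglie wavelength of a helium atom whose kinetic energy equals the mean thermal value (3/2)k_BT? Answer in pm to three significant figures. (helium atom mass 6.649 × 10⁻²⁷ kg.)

KE = (3/2)k_BT = 1.5 × 1.381 × 10⁻²³ × 901 = 1.866 × 10⁻²⁰ J.
p = √(2mKE) = √(2 × 6.649 × 10⁻²⁷ × 1.866 × 10⁻²⁰) = 1.575 × 10⁻²³ kg·m/s.
λ = h/p = 4.21 × 10⁻¹¹ m = 42.1 pm.

λ = 42.1 pm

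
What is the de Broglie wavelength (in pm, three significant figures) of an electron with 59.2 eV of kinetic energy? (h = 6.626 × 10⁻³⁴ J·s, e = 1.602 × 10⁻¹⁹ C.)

λ = 159 pm

KE = 59.2 eV = 9.484 × 10⁻¹⁸ J.
p = √(2mKE) = √(2 × 9.109 × 10⁻³¹ × 9.484 × 10⁻¹⁸) = 4.157 × 10⁻²⁴ kg·m/s.
λ = h/p = 6.626 × 10⁻³⁴ / 4.157 × 10⁻²⁴ = 1.59 × 10⁻¹⁰ m = 159 pm.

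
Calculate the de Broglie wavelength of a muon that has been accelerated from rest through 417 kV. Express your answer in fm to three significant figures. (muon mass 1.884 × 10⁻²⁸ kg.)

KE = eV = 1.602 × 10⁻¹⁹ × 4.170 × 10⁵ = 6.680 × 10⁻¹⁴ J.
p = √(2mKE) = √(2 × 1.884 × 10⁻²⁸ × 6.680 × 10⁻¹⁴) = 5.017 × 10⁻²¹ kg·m/s.
λ = h/p = 6.626 × 10⁻³⁴ / 5.017 × 10⁻²¹ = 1.32 × 10⁻¹³ m = 132 fm.

λ = 132 fm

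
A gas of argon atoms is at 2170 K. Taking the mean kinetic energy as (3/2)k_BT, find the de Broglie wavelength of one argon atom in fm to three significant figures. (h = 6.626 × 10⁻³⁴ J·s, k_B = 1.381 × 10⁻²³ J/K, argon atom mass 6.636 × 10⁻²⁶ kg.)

λ = 8580 fm

KE = (3/2)k_BT = 1.5 × 1.381 × 10⁻²³ × 2170 = 4.495 × 10⁻²⁰ J.
p = √(2mKE) = √(2 × 6.636 × 10⁻²⁶ × 4.495 × 10⁻²⁰) = 7.724 × 10⁻²³ kg·m/s.
λ = h/p = 8.58 × 10⁻¹² m = 8580 fm.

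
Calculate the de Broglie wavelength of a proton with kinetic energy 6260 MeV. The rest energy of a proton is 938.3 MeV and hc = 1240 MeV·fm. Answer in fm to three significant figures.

λ = 0.174 fm

Total energy E = KE + m₀c² = 6260 + 938.3 = 7198.3 MeV.
(pc)² = E² − (m₀c²)² = (7198.3)² − (938.3)² = 5.094 × 10⁷ MeV², so pc = 7137 MeV.
λ = hc/(pc) = 1240 MeV·fm / 7137 MeV = 0.174 fm.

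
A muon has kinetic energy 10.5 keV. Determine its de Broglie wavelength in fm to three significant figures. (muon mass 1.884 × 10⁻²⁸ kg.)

λ = 832 fm

KE = 10.5 keV = 1.682 × 10⁻¹⁵ J.
p = √(2mKE) = √(2 × 1.884 × 10⁻²⁸ × 1.682 × 10⁻¹⁵) = 7.961 × 10⁻²² kg·m/s.
λ = h/p = 6.626 × 10⁻³⁴ / 7.961 × 10⁻²² = 8.32 × 10⁻¹³ m = 832 fm.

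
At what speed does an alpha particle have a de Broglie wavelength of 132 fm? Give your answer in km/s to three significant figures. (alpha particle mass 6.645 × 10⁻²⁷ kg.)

v = 755 km/s

p = h/λ = 6.626 × 10⁻³⁴ / 1.320 × 10⁻¹³ = 5.020 × 10⁻²¹ kg·m/s.
v = p/m = 5.020 × 10⁻²¹ / 6.645 × 10⁻²⁷ = 7.55 × 10⁵ m/s = 755 km/s.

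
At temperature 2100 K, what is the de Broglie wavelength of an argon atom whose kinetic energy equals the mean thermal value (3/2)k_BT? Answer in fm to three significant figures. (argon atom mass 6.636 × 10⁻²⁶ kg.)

λ = 8720 fm

KE = (3/2)k_BT = 1.5 × 1.381 × 10⁻²³ × 2100 = 4.350 × 10⁻²⁰ J.
p = √(2mKE) = √(2 × 6.636 × 10⁻²⁶ × 4.350 × 10⁻²⁰) = 7.598 × 10⁻²³ kg·m/s.
λ = h/p = 8.72 × 10⁻¹² m = 8720 fm.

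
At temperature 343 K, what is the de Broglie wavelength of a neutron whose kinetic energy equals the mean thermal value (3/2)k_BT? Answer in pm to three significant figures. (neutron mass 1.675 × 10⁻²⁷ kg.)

KE = (3/2)k_BT = 1.5 × 1.381 × 10⁻²³ × 343 = 7.105 × 10⁻²¹ J.
p = √(2mKE) = √(2 × 1.675 × 10⁻²⁷ × 7.105 × 10⁻²¹) = 4.879 × 10⁻²⁴ kg·m/s.
λ = h/p = 1.36 × 10⁻¹⁰ m = 136 pm.

λ = 136 pm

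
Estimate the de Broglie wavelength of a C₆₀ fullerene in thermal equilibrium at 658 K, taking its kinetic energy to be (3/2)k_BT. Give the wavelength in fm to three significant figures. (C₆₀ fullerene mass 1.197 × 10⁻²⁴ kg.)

λ = 3670 fm

KE = (3/2)k_BT = 1.5 × 1.381 × 10⁻²³ × 658 = 1.363 × 10⁻²⁰ J.
p = √(2mKE) = √(2 × 1.197 × 10⁻²⁴ × 1.363 × 10⁻²⁰) = 1.806 × 10⁻²² kg·m/s.
λ = h/p = 3.67 × 10⁻¹² m = 3670 fm.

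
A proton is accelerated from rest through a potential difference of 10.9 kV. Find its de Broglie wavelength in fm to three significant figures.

λ = 274 fm

KE = eV = 1.602 × 10⁻¹⁹ × 1.090 × 10⁴ = 1.746 × 10⁻¹⁵ J.
p = √(2mKE) = √(2 × 1.673 × 10⁻²⁷ × 1.746 × 10⁻¹⁵) = 2.417 × 10⁻²¹ kg·m/s.
λ = h/p = 6.626 × 10⁻³⁴ / 2.417 × 10⁻²¹ = 2.74 × 10⁻¹³ m = 274 fm.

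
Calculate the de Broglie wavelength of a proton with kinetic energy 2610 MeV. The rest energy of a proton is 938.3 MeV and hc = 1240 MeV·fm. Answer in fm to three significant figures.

Total energy E = KE + m₀c² = 2610 + 938.3 = 3548.3 MeV.
(pc)² = E² − (m₀c²)² = (3548.3)² − (938.3)² = 1.171 × 10⁷ MeV², so pc = 3422 MeV.
λ = hc/(pc) = 1240 MeV·fm / 3422 MeV = 0.362 fm.

λ = 0.362 fm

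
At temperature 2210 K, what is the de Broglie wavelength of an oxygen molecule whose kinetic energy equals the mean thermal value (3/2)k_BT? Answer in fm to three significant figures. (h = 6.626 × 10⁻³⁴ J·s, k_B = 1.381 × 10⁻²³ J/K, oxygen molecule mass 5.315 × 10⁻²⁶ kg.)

λ = 9500 fm

KE = (3/2)k_BT = 1.5 × 1.381 × 10⁻²³ × 2210 = 4.578 × 10⁻²⁰ J.
p = √(2mKE) = √(2 × 5.315 × 10⁻²⁶ × 4.578 × 10⁻²⁰) = 6.976 × 10⁻²³ kg·m/s.
λ = h/p = 9.50 × 10⁻¹² m = 9500 fm.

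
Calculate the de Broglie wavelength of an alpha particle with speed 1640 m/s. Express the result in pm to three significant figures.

λ = 60.8 pm

p = mv = 6.645 × 10⁻²⁷ × 1640 = 1.090 × 10⁻²³ kg·m/s.
λ = h/p = 6.626 × 10⁻³⁴ / 1.090 × 10⁻²³ = 6.08 × 10⁻¹¹ m = 60.8 pm.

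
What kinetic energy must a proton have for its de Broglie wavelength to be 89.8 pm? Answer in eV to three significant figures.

p = h/λ = 6.626 × 10⁻³⁴ / 8.980 × 10⁻¹¹ = 7.379 × 10⁻²⁴ kg·m/s.
KE = p²/(2m) = (7.379 × 10⁻²⁴)² / (2 × 1.673 × 10⁻²⁷) = 1.627 × 10⁻²⁰ J = 0.102 eV.

KE = 0.102 eV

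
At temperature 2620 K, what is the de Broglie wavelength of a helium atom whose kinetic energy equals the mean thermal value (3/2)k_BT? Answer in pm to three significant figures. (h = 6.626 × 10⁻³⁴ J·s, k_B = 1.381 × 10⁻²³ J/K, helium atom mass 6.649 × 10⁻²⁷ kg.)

λ = 24.7 pm

KE = (3/2)k_BT = 1.5 × 1.381 × 10⁻²³ × 2620 = 5.427 × 10⁻²⁰ J.
p = √(2mKE) = √(2 × 6.649 × 10⁻²⁷ × 5.427 × 10⁻²⁰) = 2.686 × 10⁻²³ kg·m/s.
λ = h/p = 2.47 × 10⁻¹¹ m = 24.7 pm.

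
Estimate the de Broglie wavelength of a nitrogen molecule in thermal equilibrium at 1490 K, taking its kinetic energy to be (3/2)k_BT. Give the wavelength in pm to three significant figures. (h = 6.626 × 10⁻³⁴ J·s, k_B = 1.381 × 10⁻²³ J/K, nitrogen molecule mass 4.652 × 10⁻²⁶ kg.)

KE = (3/2)k_BT = 1.5 × 1.381 × 10⁻²³ × 1490 = 3.087 × 10⁻²⁰ J.
p = √(2mKE) = √(2 × 4.652 × 10⁻²⁶ × 3.087 × 10⁻²⁰) = 5.359 × 10⁻²³ kg·m/s.
λ = h/p = 1.24 × 10⁻¹¹ m = 12.4 pm.

λ = 12.4 pm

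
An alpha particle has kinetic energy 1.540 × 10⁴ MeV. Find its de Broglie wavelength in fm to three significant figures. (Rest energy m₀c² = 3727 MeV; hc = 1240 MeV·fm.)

λ = 0.0661 fm

Total energy E = KE + m₀c² = 1.540 × 10⁴ + 3727 = 19127 MeV.
(pc)² = E² − (m₀c²)² = (19127)² − (3727)² = 3.520 × 10⁸ MeV², so pc = 1.876 × 10⁴ MeV.
λ = hc/(pc) = 1240 MeV·fm / 1.876 × 10⁴ MeV = 0.0661 fm.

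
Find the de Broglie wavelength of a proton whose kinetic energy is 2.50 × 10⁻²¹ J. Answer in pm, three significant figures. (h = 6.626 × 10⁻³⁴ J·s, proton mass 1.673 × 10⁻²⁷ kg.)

p = √(2mKE) = √(2 × 1.673 × 10⁻²⁷ × 2.500 × 10⁻²¹) = 2.892 × 10⁻²⁴ kg·m/s.
λ = h/p = 6.626 × 10⁻³⁴ / 2.892 × 10⁻²⁴ = 2.29 × 10⁻¹⁰ m = 229 pm.

λ = 229 pm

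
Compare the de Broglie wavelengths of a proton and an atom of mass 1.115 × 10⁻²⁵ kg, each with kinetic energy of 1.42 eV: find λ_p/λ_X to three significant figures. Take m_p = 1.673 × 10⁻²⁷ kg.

At fixed KE, p = √(2mKE) so λ = h/p ∝ 1/√m.
λ_p/λ_X = √(m_X/m_p) = √(1.115 × 10⁻²⁵/1.673 × 10⁻²⁷) = √(66.65) = 8.16.

λ_p/λ_X = 8.16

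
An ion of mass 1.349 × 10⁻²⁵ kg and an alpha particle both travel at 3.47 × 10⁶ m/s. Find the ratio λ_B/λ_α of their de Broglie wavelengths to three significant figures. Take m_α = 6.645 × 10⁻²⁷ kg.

λ_B/λ_α = 0.0493

At fixed v, p = mv so λ = h/(mv) ∝ 1/m.
λ_B/λ_α = m_α/m_B = 6.645 × 10⁻²⁷/1.349 × 10⁻²⁵ = 0.0493.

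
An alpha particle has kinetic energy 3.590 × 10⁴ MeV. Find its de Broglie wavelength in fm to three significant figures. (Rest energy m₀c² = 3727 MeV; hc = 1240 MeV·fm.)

Total energy E = KE + m₀c² = 3.590 × 10⁴ + 3727 = 39627 MeV.
(pc)² = E² − (m₀c²)² = (39627)² − (3727)² = 1.556 × 10⁹ MeV², so pc = 3.945 × 10⁴ MeV.
λ = hc/(pc) = 1240 MeV·fm / 3.945 × 10⁴ MeV = 0.0314 fm.

λ = 0.0314 fm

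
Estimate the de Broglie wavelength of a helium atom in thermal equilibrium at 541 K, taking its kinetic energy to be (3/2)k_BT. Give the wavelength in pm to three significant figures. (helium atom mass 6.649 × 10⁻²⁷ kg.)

KE = (3/2)k_BT = 1.5 × 1.381 × 10⁻²³ × 541 = 1.121 × 10⁻²⁰ J.
p = √(2mKE) = √(2 × 6.649 × 10⁻²⁷ × 1.121 × 10⁻²⁰) = 1.221 × 10⁻²³ kg·m/s.
λ = h/p = 5.43 × 10⁻¹¹ m = 54.3 pm.

λ = 54.3 pm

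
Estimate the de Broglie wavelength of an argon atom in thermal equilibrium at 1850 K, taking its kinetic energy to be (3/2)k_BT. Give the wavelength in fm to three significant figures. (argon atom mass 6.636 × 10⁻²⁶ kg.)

KE = (3/2)k_BT = 1.5 × 1.381 × 10⁻²³ × 1850 = 3.832 × 10⁻²⁰ J.
p = √(2mKE) = √(2 × 6.636 × 10⁻²⁶ × 3.832 × 10⁻²⁰) = 7.132 × 10⁻²³ kg·m/s.
λ = h/p = 9.29 × 10⁻¹² m = 9290 fm.

λ = 9290 fm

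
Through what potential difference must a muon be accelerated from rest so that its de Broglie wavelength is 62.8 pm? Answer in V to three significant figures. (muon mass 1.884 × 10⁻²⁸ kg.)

V = 1.84 V

p = h/λ = 6.626 × 10⁻³⁴ / 6.280 × 10⁻¹¹ = 1.055 × 10⁻²³ kg·m/s.
KE = p²/(2m) = 2.954 × 10⁻¹⁹ J.
V = KE/e = 2.954 × 10⁻¹⁹ / (1.602 × 10⁻¹⁹) = 1.84 V.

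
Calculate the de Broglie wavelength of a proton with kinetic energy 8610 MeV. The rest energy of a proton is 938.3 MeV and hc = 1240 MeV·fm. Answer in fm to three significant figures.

Total energy E = KE + m₀c² = 8610 + 938.3 = 9548.3 MeV.
(pc)² = E² − (m₀c²)² = (9548.3)² − (938.3)² = 9.029 × 10⁷ MeV², so pc = 9502 MeV.
λ = hc/(pc) = 1240 MeV·fm / 9502 MeV = 0.130 fm.

λ = 0.130 fm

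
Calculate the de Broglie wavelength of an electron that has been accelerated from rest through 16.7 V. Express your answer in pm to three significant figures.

λ = 300 pm

KE = eV = 1.602 × 10⁻¹⁹ × 16.70 = 2.675 × 10⁻¹⁸ J.
p = √(2mKE) = √(2 × 9.109 × 10⁻³¹ × 2.675 × 10⁻¹⁸) = 2.208 × 10⁻²⁴ kg·m/s.
λ = h/p = 6.626 × 10⁻³⁴ / 2.208 × 10⁻²⁴ = 3.00 × 10⁻¹⁰ m = 300 pm.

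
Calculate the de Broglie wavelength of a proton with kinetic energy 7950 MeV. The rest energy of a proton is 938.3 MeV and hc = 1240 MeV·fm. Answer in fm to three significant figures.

Total energy E = KE + m₀c² = 7950 + 938.3 = 8888.3 MeV.
(pc)² = E² − (m₀c²)² = (8888.3)² − (938.3)² = 7.812 × 10⁷ MeV², so pc = 8839 MeV.
λ = hc/(pc) = 1240 MeV·fm / 8839 MeV = 0.140 fm.

λ = 0.140 fm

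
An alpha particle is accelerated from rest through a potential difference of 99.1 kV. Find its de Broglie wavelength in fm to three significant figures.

λ = 32.3 fm

KE = 2eV = 2 × 1.602 × 10⁻¹⁹ × 9.910 × 10⁴ = 3.175 × 10⁻¹⁴ J.
p = √(2mKE) = √(2 × 6.645 × 10⁻²⁷ × 3.175 × 10⁻¹⁴) = 2.054 × 10⁻²⁰ kg·m/s.
λ = h/p = 6.626 × 10⁻³⁴ / 2.054 × 10⁻²⁰ = 3.23 × 10⁻¹⁴ m = 32.3 fm.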